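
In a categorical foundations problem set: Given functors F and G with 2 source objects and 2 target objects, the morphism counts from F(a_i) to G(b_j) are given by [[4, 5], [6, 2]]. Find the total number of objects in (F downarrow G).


Objects of (F downarrow G) are triples (a, b, h: F(a)->G(b)).
The count equals the sum of all entries in the hom-matrix.
sum(row 0) = 9
sum(row 1) = 8
Grand total = 17

17


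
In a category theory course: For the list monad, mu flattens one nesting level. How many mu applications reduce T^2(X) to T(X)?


Each application of mu: T^2 -> T removes one layer of nesting.
Starting at depth 2 (i.e., T^2(X)), we need to reach T(X).
Number of mu applications = 2 - 1 = 1

1


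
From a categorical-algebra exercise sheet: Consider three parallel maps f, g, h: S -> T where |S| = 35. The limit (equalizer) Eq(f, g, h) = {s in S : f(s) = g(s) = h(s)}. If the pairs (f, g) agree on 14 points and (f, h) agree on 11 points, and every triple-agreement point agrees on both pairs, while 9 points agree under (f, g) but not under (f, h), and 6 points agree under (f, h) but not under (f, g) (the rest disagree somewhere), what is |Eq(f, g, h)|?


Eq(f, g, h) is the triple-agreement set: points in S where all three
maps take the same value. Using inclusion-exclusion on the pairwise data:
Pair (f, g) agrees on 14 points; pair (f, h) on 11 points.
Points agreeing under (f, g) but not (f, h) = 9; under (f, h) but not (f, g) = 6.
Triple-agreement = agreement-in-(f, g) minus points that agree under (f, g) but not (f, h):
|Eq(f, g, h)| = 14 - 9 = 5
(cross-check via (f, h): 11 - 6 = 5.)

5


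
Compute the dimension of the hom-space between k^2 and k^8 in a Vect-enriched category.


In Vect-enriched categories, Hom(k^n, k^m) is the space of m x n matrices.
dim(Hom(k^2, k^8)) = 8 * 2 = 16

16


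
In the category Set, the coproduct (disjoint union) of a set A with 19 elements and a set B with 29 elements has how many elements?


In Set, the coproduct A + B is the disjoint union.
|A + B| = |A| + |B| = 19 + 29 = 48

48


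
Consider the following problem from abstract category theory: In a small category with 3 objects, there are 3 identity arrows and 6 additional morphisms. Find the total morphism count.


Each object has an identity morphism, giving 3 identities.
Adding the 6 non-identity morphisms:
Total = 3 + 6 = 9

9


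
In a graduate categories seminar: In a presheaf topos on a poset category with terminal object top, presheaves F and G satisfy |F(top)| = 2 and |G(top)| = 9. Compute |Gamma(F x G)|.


Global sections of a presheaf on a poset with terminal top satisfy
Gamma(H) ~ H(top). Presheaves admit pointwise products, so
(F x G)(top) = F(top) x G(top) (Cartesian product).
|Gamma(F x G)| = |F(top)| * |G(top)| = 2 * 9 = 18.

18


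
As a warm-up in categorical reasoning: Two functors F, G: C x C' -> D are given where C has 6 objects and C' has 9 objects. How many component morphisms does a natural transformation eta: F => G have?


A natural transformation eta: F => G assigns one component morphism per
object of the domain category.
The domain is the product category C x C', so
|Ob(C x C')| = |Ob(C)| * |Ob(C')| = 6 * 9 = 54.
Therefore eta has 54 component morphisms.

54


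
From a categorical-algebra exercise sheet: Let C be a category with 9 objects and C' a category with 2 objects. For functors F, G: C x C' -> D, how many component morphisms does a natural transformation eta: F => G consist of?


A natural transformation eta: F => G assigns one component morphism per
object of the domain category.
The domain is the product category C x C', so
|Ob(C x C')| = |Ob(C)| * |Ob(C')| = 9 * 2 = 18.
Therefore eta has 18 component morphisms.

18


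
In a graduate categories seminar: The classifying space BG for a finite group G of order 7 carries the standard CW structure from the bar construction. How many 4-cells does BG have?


In the bar-construction CW model of BG, the n-cells are indexed by
n-tuples [g_1|...|g_n] of non-identity elements of G (degenerate
simplices with some g_i = e do not contribute cells), so there are
(|G| - 1)^n n-cells.
For dim = 4 with |G| = 7:
cells = (7 - 1)^4 = 6^4 = 1296

1296


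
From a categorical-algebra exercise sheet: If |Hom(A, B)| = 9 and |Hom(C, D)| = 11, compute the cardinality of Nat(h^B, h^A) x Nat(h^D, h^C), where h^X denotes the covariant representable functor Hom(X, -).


By the Yoneda lemma, Nat(h^B, h^A) is isomorphic to Hom(A, B),
so |Nat(h^B, h^A)| = |Hom(A, B)| and |Nat(h^D, h^C)| = |Hom(C, D)|.
|Hom(A, B)| = 9, |Hom(C, D)| = 11.
|Nat(h^B, h^A) x Nat(h^D, h^C)| = 9 * 11 = 99

99


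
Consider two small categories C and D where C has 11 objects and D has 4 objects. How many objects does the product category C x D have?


The product category C x D has objects that are pairs (c, d).
Number of pairs = |Ob(C)| * |Ob(D)| = 11 * 4 = 44

44


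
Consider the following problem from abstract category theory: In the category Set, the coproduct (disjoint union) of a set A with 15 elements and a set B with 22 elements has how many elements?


In Set, the coproduct A + B is the disjoint union.
|A + B| = |A| + |B| = 15 + 22 = 37

37


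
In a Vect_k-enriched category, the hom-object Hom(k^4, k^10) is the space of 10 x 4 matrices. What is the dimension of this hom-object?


In Vect-enriched categories, Hom(k^n, k^m) is the space of m x n matrices.
dim(Hom(k^4, k^10)) = 10 * 4 = 40

40


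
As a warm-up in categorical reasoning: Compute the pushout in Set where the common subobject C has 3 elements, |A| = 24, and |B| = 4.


The pushout A +_C B identifies the images of C in A and B.
|A +_C B| = |A| + |B| - |C| (for injections).
= 24 + 4 - 3 = 25

25


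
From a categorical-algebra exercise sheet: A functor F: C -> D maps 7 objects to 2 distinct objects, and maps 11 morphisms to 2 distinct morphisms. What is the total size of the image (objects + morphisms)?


The image of F consists of distinct objects and distinct morphisms.
|Im(F)| on objects = 2
|Im(F)| on morphisms = 2
Total image cardinality = 2 + 2 = 4

4


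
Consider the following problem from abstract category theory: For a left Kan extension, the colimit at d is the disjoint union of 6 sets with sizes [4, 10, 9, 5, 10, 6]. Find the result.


Pointwise, the left Kan extension (Lan_F H)(d) is the colimit, indexed
by the comma category (F downarrow d), of H composed with the
projection (F downarrow d) -> C. Here that colimit is given
as a coproduct (disjoint union) of sets, so its cardinality is the
sum of the sizes of the summands.
Coproduct of sets with sizes: 4 + 10 + 9 + 5 + 10 + 6
= 44

44


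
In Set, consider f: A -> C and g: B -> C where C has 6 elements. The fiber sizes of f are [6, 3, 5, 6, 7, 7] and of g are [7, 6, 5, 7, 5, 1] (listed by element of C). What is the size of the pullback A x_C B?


The pullback A x_C B consists of pairs (a, b) with f(a) = g(b).
For each element c in C, the fiber product has |f^-1(c)| * |g^-1(c)| elements.
Summing over C: 6 * 7 + 3 * 6 + 5 * 5 + 6 * 7 + 7 * 5 + 7 * 1
= 42 + 18 + 25 + 42 + 35 + 7 = 169

169


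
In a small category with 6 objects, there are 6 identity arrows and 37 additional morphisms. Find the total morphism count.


Each object has an identity morphism, giving 6 identities.
Adding the 37 non-identity morphisms:
Total = 6 + 37 = 43

43


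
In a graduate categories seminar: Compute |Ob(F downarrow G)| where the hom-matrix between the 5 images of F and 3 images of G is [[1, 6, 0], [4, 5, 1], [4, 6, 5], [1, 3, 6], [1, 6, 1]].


Objects of (F downarrow G) are triples (a, b, h: F(a)->G(b)).
The count equals the sum of all entries in the hom-matrix.
sum(row 0) = 7
sum(row 1) = 10
sum(row 2) = 15
sum(row 3) = 10
sum(row 4) = 8
Grand total = 50

50


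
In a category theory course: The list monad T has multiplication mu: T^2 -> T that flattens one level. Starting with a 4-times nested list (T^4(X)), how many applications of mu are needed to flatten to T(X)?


Each application of mu: T^2 -> T removes one layer of nesting.
Starting at depth 4 (i.e., T^4(X)), we need to reach T(X).
Number of mu applications = 4 - 1 = 3

3


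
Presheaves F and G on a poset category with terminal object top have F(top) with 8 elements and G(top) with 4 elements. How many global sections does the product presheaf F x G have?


Global sections of a presheaf on a poset with terminal top satisfy
Gamma(H) ~ H(top). Presheaves admit pointwise products, so
(F x G)(top) = F(top) x G(top) (Cartesian product).
|Gamma(F x G)| = |F(top)| * |G(top)| = 8 * 4 = 32.

32


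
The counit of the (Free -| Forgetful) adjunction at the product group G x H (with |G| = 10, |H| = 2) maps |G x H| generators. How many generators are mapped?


The counit epsilon_K: F(U(K)) -> K of the Free-Forgetful adjunction
maps |K| generators of F(U(K)) into K. For K = G x H (the product group),
|G x H| = |G| * |H|.
Total generators mapped = 10 * 2 = 20.

20


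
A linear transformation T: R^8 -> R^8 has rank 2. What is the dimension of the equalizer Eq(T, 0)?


The equalizer of f and the zero map is ker(f).
By the rank-nullity theorem: dim(ker(f)) = dim(domain) - rank(f).
dim(ker(f)) = 8 - 2 = 6

6


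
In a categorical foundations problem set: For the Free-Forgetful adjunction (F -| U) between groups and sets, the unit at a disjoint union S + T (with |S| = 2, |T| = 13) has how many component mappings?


The unit eta_X: X -> U(F(X)) of the Free-Forgetful adjunction
maps each element of X to a generator of F(X). For X = S + T (disjoint
union in Set), |S + T| = |S| + |T|.
Total mappings = 2 + 13 = 15.

15


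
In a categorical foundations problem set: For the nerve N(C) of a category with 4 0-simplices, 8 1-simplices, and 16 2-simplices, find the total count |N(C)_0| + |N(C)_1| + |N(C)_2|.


The 2-skeleton of the nerve N(C) consists of simplices in dimensions 0, 1, 2:
  |N(C)_0| = 4 (objects)
  |N(C)_1| = 8 (morphisms)
  |N(C)_2| = 16 (composable pairs)
Total = 4 + 8 + 16 = 28

28


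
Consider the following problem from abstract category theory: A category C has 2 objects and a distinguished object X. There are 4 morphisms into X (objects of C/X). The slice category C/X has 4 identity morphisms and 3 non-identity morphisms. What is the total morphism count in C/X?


In the slice category C/X, objects are morphisms to X.
Identity morphisms: 4 (one per object of C/X).
Non-identity morphisms: 3.
Total = 4 + 3 = 7

7


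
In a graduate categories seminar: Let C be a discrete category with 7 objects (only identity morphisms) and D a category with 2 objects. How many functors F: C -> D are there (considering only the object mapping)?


A functor from a discrete category C to D is determined by
where each object maps. Each of the 7 objects of C can map
to any of the 2 objects of D independently.
Number of functors = 2^7 = 128

128


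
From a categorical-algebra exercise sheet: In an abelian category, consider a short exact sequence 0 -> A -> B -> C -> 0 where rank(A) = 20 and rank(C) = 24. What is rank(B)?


For a short exact sequence 0 -> A -> B -> C -> 0,
rank is additive: rank(B) = rank(A) + rank(C).
rank(B) = 20 + 24 = 44

44


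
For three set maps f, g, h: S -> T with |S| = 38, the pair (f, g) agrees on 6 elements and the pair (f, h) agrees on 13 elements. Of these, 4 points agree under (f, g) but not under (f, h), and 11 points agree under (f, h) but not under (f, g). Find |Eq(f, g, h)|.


Eq(f, g, h) is the triple-agreement set: points in S where all three
maps take the same value. Using inclusion-exclusion on the pairwise data:
Pair (f, g) agrees on 6 points; pair (f, h) on 13 points.
Points agreeing under (f, g) but not (f, h) = 4; under (f, h) but not (f, g) = 11.
Triple-agreement = agreement-in-(f, g) minus points that agree under (f, g) but not (f, h):
|Eq(f, g, h)| = 6 - 4 = 2
(cross-check via (f, h): 13 - 11 = 2.)

2


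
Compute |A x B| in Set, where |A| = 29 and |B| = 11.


In Set, the product A x B is the Cartesian product.
By the universal property, |A x B| = |A| * |B|.
|A x B| = 29 * 11 = 319

319


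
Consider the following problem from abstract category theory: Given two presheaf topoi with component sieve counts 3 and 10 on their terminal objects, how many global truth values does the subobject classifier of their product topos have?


In a product of presheaf topoi E_1 x E_2, the subobject classifier
is Omega = Omega_1 x Omega_2 (componentwise), so
|Omega(top)| = |Omega_1(top_1)| * |Omega_2(top_2)|.
= 3 * 10 = 30.

30


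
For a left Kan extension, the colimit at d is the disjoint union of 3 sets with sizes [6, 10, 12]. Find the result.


Pointwise, the left Kan extension (Lan_F H)(d) is the colimit, indexed
by the comma category (F downarrow d), of H composed with the
projection (F downarrow d) -> C. Here that colimit is given
as a coproduct (disjoint union) of sets, so its cardinality is the
sum of the sizes of the summands.
Coproduct of sets with sizes: 6 + 10 + 12
= 28

28


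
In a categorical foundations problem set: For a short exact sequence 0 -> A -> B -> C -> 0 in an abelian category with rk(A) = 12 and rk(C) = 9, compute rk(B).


For a short exact sequence 0 -> A -> B -> C -> 0,
rank is additive: rank(B) = rank(A) + rank(C).
rank(B) = 12 + 9 = 21

21


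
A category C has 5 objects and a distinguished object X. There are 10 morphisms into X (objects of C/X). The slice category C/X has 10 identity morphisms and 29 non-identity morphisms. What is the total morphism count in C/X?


In the slice category C/X, objects are morphisms to X.
Identity morphisms: 10 (one per object of C/X).
Non-identity morphisms: 29.
Total = 10 + 29 = 39

39


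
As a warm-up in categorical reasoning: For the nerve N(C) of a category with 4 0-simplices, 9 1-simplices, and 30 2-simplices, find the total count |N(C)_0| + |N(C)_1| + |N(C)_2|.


The 2-skeleton of the nerve N(C) consists of simplices in dimensions 0, 1, 2:
  |N(C)_0| = 4 (objects)
  |N(C)_1| = 9 (morphisms)
  |N(C)_2| = 30 (composable pairs)
Total = 4 + 9 + 30 = 43

43


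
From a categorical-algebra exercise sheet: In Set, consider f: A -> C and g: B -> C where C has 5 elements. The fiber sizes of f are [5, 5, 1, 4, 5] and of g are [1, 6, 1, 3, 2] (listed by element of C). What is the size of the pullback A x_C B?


The pullback A x_C B consists of pairs (a, b) with f(a) = g(b).
For each element c in C, the fiber product has |f^-1(c)| * |g^-1(c)| elements.
Summing over C: 5 * 1 + 5 * 6 + 1 * 1 + 4 * 3 + 5 * 2
= 5 + 30 + 1 + 12 + 10 = 58

58


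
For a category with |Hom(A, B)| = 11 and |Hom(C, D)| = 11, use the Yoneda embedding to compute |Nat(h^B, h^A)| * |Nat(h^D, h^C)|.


By the Yoneda lemma, Nat(h^B, h^A) is isomorphic to Hom(A, B),
so |Nat(h^B, h^A)| = |Hom(A, B)| and |Nat(h^D, h^C)| = |Hom(C, D)|.
|Hom(A, B)| = 11, |Hom(C, D)| = 11.
|Nat(h^B, h^A) x Nat(h^D, h^C)| = 11 * 11 = 121

121


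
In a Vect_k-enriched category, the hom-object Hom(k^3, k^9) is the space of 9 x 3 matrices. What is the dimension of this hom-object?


In Vect-enriched categories, Hom(k^n, k^m) is the space of m x n matrices.
dim(Hom(k^3, k^9)) = 9 * 3 = 27

27


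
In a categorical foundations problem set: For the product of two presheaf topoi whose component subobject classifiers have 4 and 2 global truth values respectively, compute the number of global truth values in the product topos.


In a product of presheaf topoi E_1 x E_2, the subobject classifier
is Omega = Omega_1 x Omega_2 (componentwise), so
|Omega(top)| = |Omega_1(top_1)| * |Omega_2(top_2)|.
= 4 * 2 = 8.

8


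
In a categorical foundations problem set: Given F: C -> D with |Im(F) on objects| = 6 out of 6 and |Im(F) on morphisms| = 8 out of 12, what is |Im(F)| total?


The image of F consists of distinct objects and distinct morphisms.
|Im(F)| on objects = 6
|Im(F)| on morphisms = 8
Total image cardinality = 6 + 8 = 14

14


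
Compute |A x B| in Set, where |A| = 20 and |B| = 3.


In Set, the product A x B is the Cartesian product.
By the universal property, |A x B| = |A| * |B|.
|A x B| = 20 * 3 = 60

60


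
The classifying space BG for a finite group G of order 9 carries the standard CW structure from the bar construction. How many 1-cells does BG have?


In the bar-construction CW model of BG, the n-cells are indexed by
n-tuples [g_1|...|g_n] of non-identity elements of G (degenerate
simplices with some g_i = e do not contribute cells), so there are
(|G| - 1)^n n-cells.
For dim = 1 with |G| = 9:
cells = (9 - 1)^1 = 8^1 = 8

8


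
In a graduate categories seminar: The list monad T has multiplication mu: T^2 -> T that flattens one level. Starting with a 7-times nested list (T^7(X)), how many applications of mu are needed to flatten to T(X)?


Each application of mu: T^2 -> T removes one layer of nesting.
Starting at depth 7 (i.e., T^7(X)), we need to reach T(X).
Number of mu applications = 7 - 1 = 6

6


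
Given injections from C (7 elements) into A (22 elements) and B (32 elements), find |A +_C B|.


The pushout A +_C B identifies the images of C in A and B.
|A +_C B| = |A| + |B| - |C| (for injections).
= 22 + 32 - 7 = 47

47


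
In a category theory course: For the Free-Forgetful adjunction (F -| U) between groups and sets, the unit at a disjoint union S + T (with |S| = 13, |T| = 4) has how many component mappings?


The unit eta_X: X -> U(F(X)) of the Free-Forgetful adjunction
maps each element of X to a generator of F(X). For X = S + T (disjoint
union in Set), |S + T| = |S| + |T|.
Total mappings = 13 + 4 = 17.

17


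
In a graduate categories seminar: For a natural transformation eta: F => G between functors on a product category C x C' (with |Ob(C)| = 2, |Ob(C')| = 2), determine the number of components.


A natural transformation eta: F => G assigns one component morphism per
object of the domain category.
The domain is the product category C x C', so
|Ob(C x C')| = |Ob(C)| * |Ob(C')| = 2 * 2 = 4.
Therefore eta has 4 component morphisms.

4


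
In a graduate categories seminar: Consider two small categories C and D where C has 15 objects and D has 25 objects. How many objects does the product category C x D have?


The product category C x D has objects that are pairs (c, d).
Number of pairs = |Ob(C)| * |Ob(D)| = 15 * 25 = 375

375


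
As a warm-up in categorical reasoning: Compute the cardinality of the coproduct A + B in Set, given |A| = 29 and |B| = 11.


In Set, the coproduct A + B is the disjoint union.
|A + B| = |A| + |B| = 29 + 11 = 40

40


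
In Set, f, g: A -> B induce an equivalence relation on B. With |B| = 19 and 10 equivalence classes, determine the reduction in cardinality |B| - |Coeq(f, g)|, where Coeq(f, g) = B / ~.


The coequalizer Coeq(f, g) = B / ~ has one element per equivalence class.
|B| = 19, |Coeq(f, g)| = 10.
|B| - |Coeq(f, g)| = 19 - 10 = 9.

9


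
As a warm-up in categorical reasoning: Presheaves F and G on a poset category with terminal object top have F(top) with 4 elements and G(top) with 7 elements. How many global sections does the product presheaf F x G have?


Global sections of a presheaf on a poset with terminal top satisfy
Gamma(H) ~ H(top). Presheaves admit pointwise products, so
(F x G)(top) = F(top) x G(top) (Cartesian product).
|Gamma(F x G)| = |F(top)| * |G(top)| = 4 * 7 = 28.

28


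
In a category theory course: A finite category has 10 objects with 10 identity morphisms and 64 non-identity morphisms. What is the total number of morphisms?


Each object has an identity morphism, giving 10 identities.
Adding the 64 non-identity morphisms:
Total = 10 + 64 = 74

74


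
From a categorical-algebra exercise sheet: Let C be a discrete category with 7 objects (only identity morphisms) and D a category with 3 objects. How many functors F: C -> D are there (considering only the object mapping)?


A functor from a discrete category C to D is determined by
where each object maps. Each of the 7 objects of C can map
to any of the 3 objects of D independently.
Number of functors = 3^7 = 2187

2187


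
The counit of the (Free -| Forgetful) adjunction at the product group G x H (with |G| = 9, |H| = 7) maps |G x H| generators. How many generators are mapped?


The counit epsilon_K: F(U(K)) -> K of the Free-Forgetful adjunction
maps |K| generators of F(U(K)) into K. For K = G x H (the product group),
|G x H| = |G| * |H|.
Total generators mapped = 9 * 7 = 63.

63


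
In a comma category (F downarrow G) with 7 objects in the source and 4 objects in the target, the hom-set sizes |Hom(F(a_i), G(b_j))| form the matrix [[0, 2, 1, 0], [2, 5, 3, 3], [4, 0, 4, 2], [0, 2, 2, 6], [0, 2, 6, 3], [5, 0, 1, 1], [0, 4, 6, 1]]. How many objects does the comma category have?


Objects of (F downarrow G) are triples (a, b, h: F(a)->G(b)).
The count equals the sum of all entries in the hom-matrix.
sum(row 0) = 3
sum(row 1) = 13
sum(row 2) = 10
sum(row 3) = 10
sum(row 4) = 11
sum(row 5) = 7
sum(row 6) = 11
Grand total = 65

65


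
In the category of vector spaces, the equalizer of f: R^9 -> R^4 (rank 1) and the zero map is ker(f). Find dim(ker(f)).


The equalizer of f and the zero map is ker(f).
By the rank-nullity theorem: dim(ker(f)) = dim(domain) - rank(f).
dim(ker(f)) = 9 - 1 = 8

8


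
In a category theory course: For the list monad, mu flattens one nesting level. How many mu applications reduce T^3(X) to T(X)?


Each application of mu: T^2 -> T removes one layer of nesting.
Starting at depth 3 (i.e., T^3(X)), we need to reach T(X).
Number of mu applications = 3 - 1 = 2

2


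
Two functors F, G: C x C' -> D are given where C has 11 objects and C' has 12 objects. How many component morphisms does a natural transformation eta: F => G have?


A natural transformation eta: F => G assigns one component morphism per
object of the domain category.
The domain is the product category C x C', so
|Ob(C x C')| = |Ob(C)| * |Ob(C')| = 11 * 12 = 132.
Therefore eta has 132 component morphisms.

132


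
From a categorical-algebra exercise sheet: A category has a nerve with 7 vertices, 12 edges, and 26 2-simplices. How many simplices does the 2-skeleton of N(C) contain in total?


The 2-skeleton of the nerve N(C) consists of simplices in dimensions 0, 1, 2:
  |N(C)_0| = 7 (objects)
  |N(C)_1| = 12 (morphisms)
  |N(C)_2| = 26 (composable pairs)
Total = 7 + 12 + 26 = 45

45


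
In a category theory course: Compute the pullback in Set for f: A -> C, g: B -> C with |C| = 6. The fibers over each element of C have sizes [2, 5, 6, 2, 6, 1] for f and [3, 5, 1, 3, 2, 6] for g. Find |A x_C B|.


The pullback A x_C B consists of pairs (a, b) with f(a) = g(b).
For each element c in C, the fiber product has |f^-1(c)| * |g^-1(c)| elements.
Summing over C: 2 * 3 + 5 * 5 + 6 * 1 + 2 * 3 + 6 * 2 + 1 * 6
= 6 + 25 + 6 + 6 + 12 + 6 = 61

61


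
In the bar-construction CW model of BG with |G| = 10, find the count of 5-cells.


In the bar-construction CW model of BG, the n-cells are indexed by
n-tuples [g_1|...|g_n] of non-identity elements of G (degenerate
simplices with some g_i = e do not contribute cells), so there are
(|G| - 1)^n n-cells.
For dim = 5 with |G| = 10:
cells = (10 - 1)^5 = 9^5 = 59049

59049


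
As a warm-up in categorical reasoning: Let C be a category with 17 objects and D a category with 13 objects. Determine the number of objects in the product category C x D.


The product category C x D has objects that are pairs (c, d).
Number of pairs = |Ob(C)| * |Ob(D)| = 17 * 13 = 221

221


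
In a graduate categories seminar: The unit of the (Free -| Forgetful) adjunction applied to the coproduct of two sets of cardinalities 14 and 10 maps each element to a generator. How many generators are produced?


The unit eta_X: X -> U(F(X)) of the Free-Forgetful adjunction
maps each element of X to a generator of F(X). For X = S + T (disjoint
union in Set), |S + T| = |S| + |T|.
Total mappings = 14 + 10 = 24.

24


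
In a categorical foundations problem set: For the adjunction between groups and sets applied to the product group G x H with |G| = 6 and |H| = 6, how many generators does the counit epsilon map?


The counit epsilon_K: F(U(K)) -> K of the Free-Forgetful adjunction
maps |K| generators of F(U(K)) into K. For K = G x H (the product group),
|G x H| = |G| * |H|.
Total generators mapped = 6 * 6 = 36.

36


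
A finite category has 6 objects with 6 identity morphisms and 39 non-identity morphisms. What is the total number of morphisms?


Each object has an identity morphism, giving 6 identities.
Adding the 39 non-identity morphisms:
Total = 6 + 39 = 45

45


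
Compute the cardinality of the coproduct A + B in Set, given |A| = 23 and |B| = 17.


In Set, the coproduct A + B is the disjoint union.
|A + B| = |A| + |B| = 23 + 17 = 40

40


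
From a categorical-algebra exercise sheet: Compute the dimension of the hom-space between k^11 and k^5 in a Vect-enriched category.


In Vect-enriched categories, Hom(k^n, k^m) is the space of m x n matrices.
dim(Hom(k^11, k^5)) = 5 * 11 = 55

55


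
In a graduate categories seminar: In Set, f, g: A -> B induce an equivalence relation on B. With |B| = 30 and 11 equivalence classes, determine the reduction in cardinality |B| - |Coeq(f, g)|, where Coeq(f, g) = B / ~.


The coequalizer Coeq(f, g) = B / ~ has one element per equivalence class.
|B| = 30, |Coeq(f, g)| = 11.
|B| - |Coeq(f, g)| = 30 - 11 = 19.

19


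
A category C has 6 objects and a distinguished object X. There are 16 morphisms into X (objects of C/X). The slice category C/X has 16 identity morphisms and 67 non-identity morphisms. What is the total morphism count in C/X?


In the slice category C/X, objects are morphisms to X.
Identity morphisms: 16 (one per object of C/X).
Non-identity morphisms: 67.
Total = 16 + 67 = 83

83


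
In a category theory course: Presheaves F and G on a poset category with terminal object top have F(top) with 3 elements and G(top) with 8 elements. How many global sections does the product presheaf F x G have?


Global sections of a presheaf on a poset with terminal top satisfy
Gamma(H) ~ H(top). Presheaves admit pointwise products, so
(F x G)(top) = F(top) x G(top) (Cartesian product).
|Gamma(F x G)| = |F(top)| * |G(top)| = 3 * 8 = 24.

24


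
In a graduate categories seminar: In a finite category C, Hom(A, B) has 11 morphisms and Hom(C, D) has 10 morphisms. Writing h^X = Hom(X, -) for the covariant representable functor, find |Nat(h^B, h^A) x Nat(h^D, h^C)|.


By the Yoneda lemma, Nat(h^B, h^A) is isomorphic to Hom(A, B),
so |Nat(h^B, h^A)| = |Hom(A, B)| and |Nat(h^D, h^C)| = |Hom(C, D)|.
|Hom(A, B)| = 11, |Hom(C, D)| = 10.
|Nat(h^B, h^A) x Nat(h^D, h^C)| = 11 * 10 = 110

110


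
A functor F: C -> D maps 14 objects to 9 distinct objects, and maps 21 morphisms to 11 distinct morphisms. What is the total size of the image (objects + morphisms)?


The image of F consists of distinct objects and distinct morphisms.
|Im(F)| on objects = 9
|Im(F)| on morphisms = 11
Total image cardinality = 9 + 11 = 20

20


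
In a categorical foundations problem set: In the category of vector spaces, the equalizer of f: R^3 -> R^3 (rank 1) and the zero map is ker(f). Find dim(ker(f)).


The equalizer of f and the zero map is ker(f).
By the rank-nullity theorem: dim(ker(f)) = dim(domain) - rank(f).
dim(ker(f)) = 3 - 1 = 2

2


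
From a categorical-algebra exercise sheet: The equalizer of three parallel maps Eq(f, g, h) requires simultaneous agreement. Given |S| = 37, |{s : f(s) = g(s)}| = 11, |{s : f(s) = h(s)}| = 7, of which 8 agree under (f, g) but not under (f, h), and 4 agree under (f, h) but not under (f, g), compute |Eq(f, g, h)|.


Eq(f, g, h) is the triple-agreement set: points in S where all three
maps take the same value. Using inclusion-exclusion on the pairwise data:
Pair (f, g) agrees on 11 points; pair (f, h) on 7 points.
Points agreeing under (f, g) but not (f, h) = 8; under (f, h) but not (f, g) = 4.
Triple-agreement = agreement-in-(f, g) minus points that agree under (f, g) but not (f, h):
|Eq(f, g, h)| = 11 - 8 = 3
(cross-check via (f, h): 7 - 4 = 3.)

3


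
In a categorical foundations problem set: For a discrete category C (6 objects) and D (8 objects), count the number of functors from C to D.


A functor from a discrete category C to D is determined by
where each object maps. Each of the 6 objects of C can map
to any of the 8 objects of D independently.
Number of functors = 8^6 = 262144

262144


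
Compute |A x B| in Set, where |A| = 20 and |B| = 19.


In Set, the product A x B is the Cartesian product.
By the universal property, |A x B| = |A| * |B|.
|A x B| = 20 * 19 = 380

380


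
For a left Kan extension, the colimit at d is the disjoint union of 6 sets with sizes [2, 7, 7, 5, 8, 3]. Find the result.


Pointwise, the left Kan extension (Lan_F H)(d) is the colimit, indexed
by the comma category (F downarrow d), of H composed with the
projection (F downarrow d) -> C. Here that colimit is given
as a coproduct (disjoint union) of sets, so its cardinality is the
sum of the sizes of the summands.
Coproduct of sets with sizes: 2 + 7 + 7 + 5 + 8 + 3
= 32

32


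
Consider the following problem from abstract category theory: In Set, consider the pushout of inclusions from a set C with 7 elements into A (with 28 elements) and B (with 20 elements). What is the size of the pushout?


The pushout A +_C B identifies the images of C in A and B.
|A +_C B| = |A| + |B| - |C| (for injections).
= 28 + 20 - 7 = 41

41


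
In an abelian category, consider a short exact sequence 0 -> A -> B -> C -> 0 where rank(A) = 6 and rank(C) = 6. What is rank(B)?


For a short exact sequence 0 -> A -> B -> C -> 0,
rank is additive: rank(B) = rank(A) + rank(C).
rank(B) = 6 + 6 = 12

12


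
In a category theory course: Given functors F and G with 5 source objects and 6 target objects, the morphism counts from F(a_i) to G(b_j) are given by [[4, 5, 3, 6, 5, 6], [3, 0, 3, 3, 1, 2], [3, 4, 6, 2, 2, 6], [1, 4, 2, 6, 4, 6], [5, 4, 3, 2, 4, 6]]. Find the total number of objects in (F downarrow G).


Objects of (F downarrow G) are triples (a, b, h: F(a)->G(b)).
The count equals the sum of all entries in the hom-matrix.
sum(row 0) = 29
sum(row 1) = 12
sum(row 2) = 23
sum(row 3) = 23
sum(row 4) = 24
Grand total = 111

111


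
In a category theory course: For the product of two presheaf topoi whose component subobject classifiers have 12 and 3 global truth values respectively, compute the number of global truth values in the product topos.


In a product of presheaf topoi E_1 x E_2, the subobject classifier
is Omega = Omega_1 x Omega_2 (componentwise), so
|Omega(top)| = |Omega_1(top_1)| * |Omega_2(top_2)|.
= 12 * 3 = 36.

36


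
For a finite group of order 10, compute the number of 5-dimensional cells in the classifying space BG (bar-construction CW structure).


In the bar-construction CW model of BG, the n-cells are indexed by
n-tuples [g_1|...|g_n] of non-identity elements of G (degenerate
simplices with some g_i = e do not contribute cells), so there are
(|G| - 1)^n n-cells.
For dim = 5 with |G| = 10:
cells = (10 - 1)^5 = 9^5 = 59049

59049


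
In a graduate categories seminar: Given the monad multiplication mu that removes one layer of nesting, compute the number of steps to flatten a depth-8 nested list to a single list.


Each application of mu: T^2 -> T removes one layer of nesting.
Starting at depth 8 (i.e., T^8(X)), we need to reach T(X).
Number of mu applications = 8 - 1 = 7

7


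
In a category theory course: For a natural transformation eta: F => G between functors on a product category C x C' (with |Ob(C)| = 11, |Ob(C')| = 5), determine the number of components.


A natural transformation eta: F => G assigns one component morphism per
object of the domain category.
The domain is the product category C x C', so
|Ob(C x C')| = |Ob(C)| * |Ob(C')| = 11 * 5 = 55.
Therefore eta has 55 component morphisms.

55


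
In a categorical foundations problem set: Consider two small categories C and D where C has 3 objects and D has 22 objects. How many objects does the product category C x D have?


The product category C x D has objects that are pairs (c, d).
Number of pairs = |Ob(C)| * |Ob(D)| = 3 * 22 = 66

66


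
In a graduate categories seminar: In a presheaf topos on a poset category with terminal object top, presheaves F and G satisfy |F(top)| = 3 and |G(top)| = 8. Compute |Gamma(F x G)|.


Global sections of a presheaf on a poset with terminal top satisfy
Gamma(H) ~ H(top). Presheaves admit pointwise products, so
(F x G)(top) = F(top) x G(top) (Cartesian product).
|Gamma(F x G)| = |F(top)| * |G(top)| = 3 * 8 = 24.

24


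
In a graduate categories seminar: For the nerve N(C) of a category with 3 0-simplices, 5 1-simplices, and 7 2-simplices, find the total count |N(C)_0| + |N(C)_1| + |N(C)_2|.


The 2-skeleton of the nerve N(C) consists of simplices in dimensions 0, 1, 2:
  |N(C)_0| = 3 (objects)
  |N(C)_1| = 5 (morphisms)
  |N(C)_2| = 7 (composable pairs)
Total = 3 + 5 + 7 = 15

15


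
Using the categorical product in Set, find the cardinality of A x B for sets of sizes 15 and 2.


In Set, the product A x B is the Cartesian product.
By the universal property, |A x B| = |A| * |B|.
|A x B| = 15 * 2 = 30

30


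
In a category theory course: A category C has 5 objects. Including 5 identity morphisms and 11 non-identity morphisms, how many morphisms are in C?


Each object has an identity morphism, giving 5 identities.
Adding the 11 non-identity morphisms:
Total = 5 + 11 = 16

16


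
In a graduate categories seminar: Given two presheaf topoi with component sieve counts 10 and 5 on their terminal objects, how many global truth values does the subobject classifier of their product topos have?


In a product of presheaf topoi E_1 x E_2, the subobject classifier
is Omega = Omega_1 x Omega_2 (componentwise), so
|Omega(top)| = |Omega_1(top_1)| * |Omega_2(top_2)|.
= 10 * 5 = 50.

50


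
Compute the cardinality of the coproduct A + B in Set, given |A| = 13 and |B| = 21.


In Set, the coproduct A + B is the disjoint union.
|A + B| = |A| + |B| = 13 + 21 = 34

34


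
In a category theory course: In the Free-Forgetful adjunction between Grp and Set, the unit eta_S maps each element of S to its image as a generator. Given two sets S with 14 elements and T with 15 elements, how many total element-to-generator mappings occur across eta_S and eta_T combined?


The unit eta_X: X -> U(F(X)) of the Free-Forgetful adjunction
maps each element of X to a generator of F(X). For X = S + T (disjoint
union in Set), |S + T| = |S| + |T|.
Total mappings = 14 + 15 = 29.

29


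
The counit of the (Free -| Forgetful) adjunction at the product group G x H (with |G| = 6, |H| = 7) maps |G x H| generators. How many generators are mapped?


The counit epsilon_K: F(U(K)) -> K of the Free-Forgetful adjunction
maps |K| generators of F(U(K)) into K. For K = G x H (the product group),
|G x H| = |G| * |H|.
Total generators mapped = 6 * 7 = 42.

42


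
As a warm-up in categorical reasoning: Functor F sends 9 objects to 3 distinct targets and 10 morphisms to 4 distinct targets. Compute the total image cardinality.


The image of F consists of distinct objects and distinct morphisms.
|Im(F)| on objects = 3
|Im(F)| on morphisms = 4
Total image cardinality = 3 + 4 = 7

7


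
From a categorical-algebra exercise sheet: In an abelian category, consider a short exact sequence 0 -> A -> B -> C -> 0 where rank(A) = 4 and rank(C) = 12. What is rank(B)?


For a short exact sequence 0 -> A -> B -> C -> 0,
rank is additive: rank(B) = rank(A) + rank(C).
rank(B) = 4 + 12 = 16

16


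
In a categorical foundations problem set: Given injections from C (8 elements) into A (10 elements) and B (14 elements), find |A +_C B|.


The pushout A +_C B identifies the images of C in A and B.
|A +_C B| = |A| + |B| - |C| (for injections).
= 10 + 14 - 8 = 16

16


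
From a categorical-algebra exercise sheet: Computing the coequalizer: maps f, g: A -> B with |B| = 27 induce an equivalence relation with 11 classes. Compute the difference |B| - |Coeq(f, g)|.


The coequalizer Coeq(f, g) = B / ~ has one element per equivalence class.
|B| = 27, |Coeq(f, g)| = 11.
|B| - |Coeq(f, g)| = 27 - 11 = 16.

16


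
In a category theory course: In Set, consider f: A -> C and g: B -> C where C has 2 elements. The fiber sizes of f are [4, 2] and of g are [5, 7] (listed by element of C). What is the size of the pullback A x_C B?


The pullback A x_C B consists of pairs (a, b) with f(a) = g(b).
For each element c in C, the fiber product has |f^-1(c)| * |g^-1(c)| elements.
Summing over C: 4 * 5 + 2 * 7
= 20 + 14 = 34

34


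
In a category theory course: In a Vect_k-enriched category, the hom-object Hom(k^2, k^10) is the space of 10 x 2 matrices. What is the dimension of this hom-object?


In Vect-enriched categories, Hom(k^n, k^m) is the space of m x n matrices.
dim(Hom(k^2, k^10)) = 10 * 2 = 20

20


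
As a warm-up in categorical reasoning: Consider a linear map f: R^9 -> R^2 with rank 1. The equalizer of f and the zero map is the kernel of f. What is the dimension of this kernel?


The equalizer of f and the zero map is ker(f).
By the rank-nullity theorem: dim(ker(f)) = dim(domain) - rank(f).
dim(ker(f)) = 9 - 1 = 8

8


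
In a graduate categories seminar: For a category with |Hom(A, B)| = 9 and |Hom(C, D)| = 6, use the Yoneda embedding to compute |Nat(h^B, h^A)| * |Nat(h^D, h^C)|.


By the Yoneda lemma, Nat(h^B, h^A) is isomorphic to Hom(A, B),
so |Nat(h^B, h^A)| = |Hom(A, B)| and |Nat(h^D, h^C)| = |Hom(C, D)|.
|Hom(A, B)| = 9, |Hom(C, D)| = 6.
|Nat(h^B, h^A) x Nat(h^D, h^C)| = 9 * 6 = 54

54


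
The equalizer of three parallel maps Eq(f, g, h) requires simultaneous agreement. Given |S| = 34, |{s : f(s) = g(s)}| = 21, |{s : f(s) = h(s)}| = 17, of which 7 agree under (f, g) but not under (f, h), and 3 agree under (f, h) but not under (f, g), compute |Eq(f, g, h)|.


Eq(f, g, h) is the triple-agreement set: points in S where all three
maps take the same value. Using inclusion-exclusion on the pairwise data:
Pair (f, g) agrees on 21 points; pair (f, h) on 17 points.
Points agreeing under (f, g) but not (f, h) = 7; under (f, h) but not (f, g) = 3.
Triple-agreement = agreement-in-(f, g) minus points that agree under (f, g) but not (f, h):
|Eq(f, g, h)| = 21 - 7 = 14
(cross-check via (f, h): 17 - 3 = 14.)

14


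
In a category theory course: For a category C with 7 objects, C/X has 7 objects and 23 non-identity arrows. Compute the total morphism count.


In the slice category C/X, objects are morphisms to X.
Identity morphisms: 7 (one per object of C/X).
Non-identity morphisms: 23.
Total = 7 + 23 = 30

30


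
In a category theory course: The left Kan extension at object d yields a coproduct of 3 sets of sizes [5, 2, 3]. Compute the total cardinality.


Pointwise, the left Kan extension (Lan_F H)(d) is the colimit, indexed
by the comma category (F downarrow d), of H composed with the
projection (F downarrow d) -> C. Here that colimit is given
as a coproduct (disjoint union) of sets, so its cardinality is the
sum of the sizes of the summands.
Coproduct of sets with sizes: 5 + 2 + 3
= 10

10


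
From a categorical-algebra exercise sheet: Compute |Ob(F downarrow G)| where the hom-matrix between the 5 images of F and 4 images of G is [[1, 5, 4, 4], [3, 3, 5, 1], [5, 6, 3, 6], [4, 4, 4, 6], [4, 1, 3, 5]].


Objects of (F downarrow G) are triples (a, b, h: F(a)->G(b)).
The count equals the sum of all entries in the hom-matrix.
sum(row 0) = 14
sum(row 1) = 12
sum(row 2) = 20
sum(row 3) = 18
sum(row 4) = 13
Grand total = 77

77


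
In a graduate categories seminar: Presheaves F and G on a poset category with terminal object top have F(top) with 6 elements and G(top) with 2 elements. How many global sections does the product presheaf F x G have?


Global sections of a presheaf on a poset with terminal top satisfy
Gamma(H) ~ H(top). Presheaves admit pointwise products, so
(F x G)(top) = F(top) x G(top) (Cartesian product).
|Gamma(F x G)| = |F(top)| * |G(top)| = 6 * 2 = 12.

12
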